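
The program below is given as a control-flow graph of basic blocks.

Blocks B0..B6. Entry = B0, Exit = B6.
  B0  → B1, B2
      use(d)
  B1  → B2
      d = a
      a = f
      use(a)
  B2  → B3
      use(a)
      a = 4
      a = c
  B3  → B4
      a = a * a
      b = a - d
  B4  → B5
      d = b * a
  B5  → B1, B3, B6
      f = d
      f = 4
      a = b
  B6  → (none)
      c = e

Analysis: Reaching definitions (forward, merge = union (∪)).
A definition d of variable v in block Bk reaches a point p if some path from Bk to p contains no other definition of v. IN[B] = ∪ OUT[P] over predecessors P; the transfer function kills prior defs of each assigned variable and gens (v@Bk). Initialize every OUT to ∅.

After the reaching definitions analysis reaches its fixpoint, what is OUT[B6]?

Per-block solution:
  B0: | IN={} | OUT={}
  B1: | IN={a@B5, b@B3, d@B4, f@B5} | OUT={a@B1, b@B3, d@B1, f@B5}
  B2: | IN={a@B1, b@B3, d@B1, f@B5} | OUT={a@B2, b@B3, d@B1, f@B5}
  B3: | IN={a@B2, a@B5, b@B3, d@B1, d@B4, f@B5} | OUT={a@B3, b@B3, d@B1, d@B4, f@B5}
  B4: | IN={a@B3, b@B3, d@B1, d@B4, f@B5} | OUT={a@B3, b@B3, d@B4, f@B5}
  B5: | IN={a@B3, b@B3, d@B4, f@B5} | OUT={a@B5, b@B3, d@B4, f@B5}
  B6: | IN={a@B5, b@B3, d@B4, f@B5} | OUT={a@B5, b@B3, c@B6, d@B4, f@B5}

Merge at B6: IN[B6] = OUT[B5] = {a@B5, b@B3, d@B4, f@B5}
Applying B6's transfer function to that IN value gives OUT[B6] (row B6 above).

Answer: {a@B5, b@B3, c@B6, d@B4, f@B5}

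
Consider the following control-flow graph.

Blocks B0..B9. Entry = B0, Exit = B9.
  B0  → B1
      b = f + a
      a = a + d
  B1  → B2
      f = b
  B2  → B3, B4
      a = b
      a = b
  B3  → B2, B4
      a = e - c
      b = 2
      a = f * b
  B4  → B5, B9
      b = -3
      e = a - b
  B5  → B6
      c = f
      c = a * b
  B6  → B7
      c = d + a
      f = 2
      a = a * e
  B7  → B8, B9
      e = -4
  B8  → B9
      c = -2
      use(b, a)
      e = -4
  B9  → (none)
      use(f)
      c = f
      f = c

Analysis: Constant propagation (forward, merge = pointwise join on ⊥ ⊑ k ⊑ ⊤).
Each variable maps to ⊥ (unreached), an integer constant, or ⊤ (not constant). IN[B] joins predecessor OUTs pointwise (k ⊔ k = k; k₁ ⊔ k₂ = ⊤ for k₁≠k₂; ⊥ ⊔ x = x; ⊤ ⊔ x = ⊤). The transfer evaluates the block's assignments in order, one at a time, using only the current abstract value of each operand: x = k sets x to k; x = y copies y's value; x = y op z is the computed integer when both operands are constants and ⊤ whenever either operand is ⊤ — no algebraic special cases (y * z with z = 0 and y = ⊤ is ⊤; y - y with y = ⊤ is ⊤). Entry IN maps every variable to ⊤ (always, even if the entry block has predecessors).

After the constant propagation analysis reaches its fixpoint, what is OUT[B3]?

Answer: {a: ⊤, b: 2, c: ⊤, d: ⊤, e: ⊤, f: ⊤}

Working:
Fixpoint table:
  B0:  IN=(all ⊤)  OUT=(all ⊤)
  B1:  IN=(all ⊤)  OUT=(all ⊤)
  B2:  IN=(all ⊤)  OUT=(all ⊤)
  B3:  IN=(all ⊤)  OUT={b:2; rest ⊤}
  B4:  IN=(all ⊤)  OUT={b:-3; rest ⊤}
  B5:  IN={b:-3; rest ⊤}  OUT={b:-3; rest ⊤}
  B6:  IN={b:-3; rest ⊤}  OUT={b:-3, f:2; rest ⊤}
  B7:  IN={b:-3, f:2; rest ⊤}  OUT={b:-3, e:-4, f:2; rest ⊤}
  B8:  IN={b:-3, e:-4, f:2; rest ⊤}  OUT={b:-3, c:-2, e:-4, f:2; rest ⊤}
  B9:  IN={b:-3; rest ⊤}  OUT={b:-3; rest ⊤}

Merge at B3: IN[B3] = OUT[B2] = {a: ⊤, b: ⊤, c: ⊤, d: ⊤, e: ⊤, f: ⊤}
Applying B3's transfer function to that IN value gives OUT[B3] (row B3 above).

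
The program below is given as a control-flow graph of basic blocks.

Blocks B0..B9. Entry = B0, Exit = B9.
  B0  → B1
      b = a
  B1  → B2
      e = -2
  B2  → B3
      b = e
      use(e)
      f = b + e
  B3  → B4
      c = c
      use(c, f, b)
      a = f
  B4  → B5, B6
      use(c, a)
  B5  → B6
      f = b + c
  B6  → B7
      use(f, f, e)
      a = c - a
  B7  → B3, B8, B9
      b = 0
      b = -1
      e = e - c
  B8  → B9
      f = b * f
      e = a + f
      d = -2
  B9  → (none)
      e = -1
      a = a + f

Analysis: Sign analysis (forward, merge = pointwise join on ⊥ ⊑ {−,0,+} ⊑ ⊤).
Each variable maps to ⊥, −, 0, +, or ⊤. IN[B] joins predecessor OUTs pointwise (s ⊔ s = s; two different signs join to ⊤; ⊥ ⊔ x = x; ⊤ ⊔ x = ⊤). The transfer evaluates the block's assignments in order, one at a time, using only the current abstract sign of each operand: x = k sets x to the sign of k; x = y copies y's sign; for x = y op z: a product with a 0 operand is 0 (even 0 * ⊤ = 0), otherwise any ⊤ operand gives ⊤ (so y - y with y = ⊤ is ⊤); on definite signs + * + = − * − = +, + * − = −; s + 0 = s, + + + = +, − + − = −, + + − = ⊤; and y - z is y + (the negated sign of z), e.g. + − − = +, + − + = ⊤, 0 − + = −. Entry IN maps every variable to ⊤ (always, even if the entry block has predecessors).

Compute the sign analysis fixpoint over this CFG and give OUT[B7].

Converged values:
  B0: | IN=(all ⊤) | OUT=(all ⊤)
  B1: | IN=(all ⊤) | OUT={e:-; rest ⊤}
  B2: | IN={e:-; rest ⊤} | OUT={b:-, e:-, f:-; rest ⊤}
  B3: | IN={b:-; rest ⊤} | OUT={b:-; rest ⊤}
  B4: | IN={b:-; rest ⊤} | OUT={b:-; rest ⊤}
  B5: | IN={b:-; rest ⊤} | OUT={b:-; rest ⊤}
  B6: | IN={b:-; rest ⊤} | OUT={b:-; rest ⊤}
  B7: | IN={b:-; rest ⊤} | OUT={b:-; rest ⊤}
  B8: | IN={b:-; rest ⊤} | OUT={b:-, d:-; rest ⊤}
  B9: | IN={b:-; rest ⊤} | OUT={b:-, e:-; rest ⊤}

Merge at B7: IN[B7] = OUT[B6] = {a: ⊤, b: -, c: ⊤, d: ⊤, e: ⊤, f: ⊤}
Applying B7's transfer function to that IN value gives OUT[B7] (row B7 above).

Answer: {a: ⊤, b: -, c: ⊤, d: ⊤, e: ⊤, f: ⊤}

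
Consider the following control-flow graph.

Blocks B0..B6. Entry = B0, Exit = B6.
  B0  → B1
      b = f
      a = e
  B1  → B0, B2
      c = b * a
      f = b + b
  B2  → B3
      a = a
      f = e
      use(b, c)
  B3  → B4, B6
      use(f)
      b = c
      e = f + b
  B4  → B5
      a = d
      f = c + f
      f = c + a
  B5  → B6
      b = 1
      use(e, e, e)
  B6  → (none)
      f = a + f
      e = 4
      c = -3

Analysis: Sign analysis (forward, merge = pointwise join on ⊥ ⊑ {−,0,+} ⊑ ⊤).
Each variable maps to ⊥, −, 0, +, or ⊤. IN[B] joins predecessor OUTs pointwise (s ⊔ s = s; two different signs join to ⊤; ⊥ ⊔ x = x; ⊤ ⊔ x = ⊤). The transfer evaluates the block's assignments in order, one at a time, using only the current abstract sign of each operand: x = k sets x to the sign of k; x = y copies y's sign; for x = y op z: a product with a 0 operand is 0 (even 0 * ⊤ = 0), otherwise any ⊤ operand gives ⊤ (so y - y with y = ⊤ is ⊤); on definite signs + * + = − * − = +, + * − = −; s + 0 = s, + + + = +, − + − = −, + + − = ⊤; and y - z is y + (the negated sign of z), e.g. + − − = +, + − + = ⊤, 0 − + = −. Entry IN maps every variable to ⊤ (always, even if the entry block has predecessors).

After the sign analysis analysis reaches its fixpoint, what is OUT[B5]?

Fixpoint table:
  B0: | IN=(all ⊤) | OUT=(all ⊤)
  B1: | IN=(all ⊤) | OUT=(all ⊤)
  B2: | IN=(all ⊤) | OUT=(all ⊤)
  B3: | IN=(all ⊤) | OUT=(all ⊤)
  B4: | IN=(all ⊤) | OUT=(all ⊤)
  B5: | IN=(all ⊤) | OUT={b:+; rest ⊤}
  B6: | IN=(all ⊤) | OUT={c:-, e:+; rest ⊤}

Merge at B5: IN[B5] = OUT[B4] = {a: ⊤, b: ⊤, c: ⊤, d: ⊤, e: ⊤, f: ⊤}
Applying B5's transfer function to that IN value gives OUT[B5] (row B5 above).

Answer: {a: ⊤, b: +, c: ⊤, d: ⊤, e: ⊤, f: ⊤}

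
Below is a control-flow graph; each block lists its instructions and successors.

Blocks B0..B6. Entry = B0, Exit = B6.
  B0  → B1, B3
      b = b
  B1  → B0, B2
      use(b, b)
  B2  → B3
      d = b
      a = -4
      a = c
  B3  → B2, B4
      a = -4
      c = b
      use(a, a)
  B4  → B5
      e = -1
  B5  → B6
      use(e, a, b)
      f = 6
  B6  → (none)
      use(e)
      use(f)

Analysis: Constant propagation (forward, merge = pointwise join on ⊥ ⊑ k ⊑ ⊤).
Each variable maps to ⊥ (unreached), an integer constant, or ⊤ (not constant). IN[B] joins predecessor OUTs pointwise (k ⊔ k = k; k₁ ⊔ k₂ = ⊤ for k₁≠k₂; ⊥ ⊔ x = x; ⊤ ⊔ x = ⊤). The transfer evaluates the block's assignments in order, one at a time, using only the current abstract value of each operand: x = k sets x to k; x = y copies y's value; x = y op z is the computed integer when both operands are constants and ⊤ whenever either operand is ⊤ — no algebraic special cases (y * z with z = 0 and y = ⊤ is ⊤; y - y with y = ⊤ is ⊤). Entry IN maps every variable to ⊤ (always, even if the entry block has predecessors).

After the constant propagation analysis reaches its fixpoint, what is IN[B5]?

Converged values:
  B0:   IN=(all ⊤)   OUT=(all ⊤)
  B1:   IN=(all ⊤)   OUT=(all ⊤)
  B2:   IN=(all ⊤)   OUT=(all ⊤)
  B3:   IN=(all ⊤)   OUT={a:-4; rest ⊤}
  B4:   IN={a:-4; rest ⊤}   OUT={a:-4, e:-1; rest ⊤}
  B5:   IN={a:-4, e:-1; rest ⊤}   OUT={a:-4, e:-1, f:6; rest ⊤}
  B6:   IN={a:-4, e:-1, f:6; rest ⊤}   OUT={a:-4, e:-1, f:6; rest ⊤}

Merge at B5: IN[B5] = OUT[B4] = {a: -4, b: ⊤, c: ⊤, d: ⊤, e: -1, f: ⊤}

Answer: {a: -4, b: ⊤, c: ⊤, d: ⊤, e: -1, f: ⊤}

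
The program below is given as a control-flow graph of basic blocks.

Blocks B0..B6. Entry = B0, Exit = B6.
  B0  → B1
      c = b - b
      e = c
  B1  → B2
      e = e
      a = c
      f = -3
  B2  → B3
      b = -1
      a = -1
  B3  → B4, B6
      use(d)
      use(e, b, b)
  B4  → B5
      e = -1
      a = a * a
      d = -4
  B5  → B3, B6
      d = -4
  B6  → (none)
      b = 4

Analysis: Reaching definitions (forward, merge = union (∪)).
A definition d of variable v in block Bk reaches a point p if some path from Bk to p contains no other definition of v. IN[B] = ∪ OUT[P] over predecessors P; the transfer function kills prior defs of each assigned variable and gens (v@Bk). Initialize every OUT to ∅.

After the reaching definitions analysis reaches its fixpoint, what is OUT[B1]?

Converged values:
  B0: | IN={} | OUT={c@B0, e@B0}
  B1: | IN={c@B0, e@B0} | OUT={a@B1, c@B0, e@B1, f@B1}
  B2: | IN={a@B1, c@B0, e@B1, f@B1} | OUT={a@B2, b@B2, c@B0, e@B1, f@B1}
  B3: | IN={a@B2, a@B4, b@B2, c@B0, d@B5, e@B1, e@B4, f@B1} | OUT={a@B2, a@B4, b@B2, c@B0, d@B5, e@B1, e@B4, f@B1}
  B4: | IN={a@B2, a@B4, b@B2, c@B0, d@B5, e@B1, e@B4, f@B1} | OUT={a@B4, b@B2, c@B0, d@B4, e@B4, f@B1}
  B5: | IN={a@B4, b@B2, c@B0, d@B4, e@B4, f@B1} | OUT={a@B4, b@B2, c@B0, d@B5, e@B4, f@B1}
  B6: | IN={a@B2, a@B4, b@B2, c@B0, d@B5, e@B1, e@B4, f@B1} | OUT={a@B2, a@B4, b@B6, c@B0, d@B5, e@B1, e@B4, f@B1}

Merge at B1: IN[B1] = OUT[B0] = {c@B0, e@B0}
Applying B1's transfer function to that IN value gives OUT[B1] (row B1 above).

Answer: {a@B1, c@B0, e@B1, f@B1}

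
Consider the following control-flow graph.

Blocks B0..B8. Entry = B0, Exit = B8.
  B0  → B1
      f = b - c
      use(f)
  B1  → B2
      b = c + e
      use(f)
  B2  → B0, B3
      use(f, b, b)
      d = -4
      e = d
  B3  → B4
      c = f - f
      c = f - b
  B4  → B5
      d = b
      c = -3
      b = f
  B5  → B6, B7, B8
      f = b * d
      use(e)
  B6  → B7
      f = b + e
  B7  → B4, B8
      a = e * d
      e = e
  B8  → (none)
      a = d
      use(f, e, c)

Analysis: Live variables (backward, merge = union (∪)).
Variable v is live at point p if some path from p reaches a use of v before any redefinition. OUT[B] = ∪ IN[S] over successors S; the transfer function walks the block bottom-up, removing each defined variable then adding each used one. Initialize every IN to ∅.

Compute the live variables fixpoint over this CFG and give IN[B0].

Answer: {b, c, e}

Working:
Per-block solution:
  B0:  IN={b, c, e}  OUT={c, e, f}
  B1:  IN={c, e, f}  OUT={b, c, f}
  B2:  IN={b, c, f}  OUT={b, c, e, f}
  B3:  IN={b, e, f}  OUT={b, e, f}
  B4:  IN={b, e, f}  OUT={b, c, d, e}
  B5:  IN={b, c, d, e}  OUT={b, c, d, e, f}
  B6:  IN={b, c, d, e}  OUT={b, c, d, e, f}
  B7:  IN={b, c, d, e, f}  OUT={b, c, d, e, f}
  B8:  IN={c, d, e, f}  OUT={}

Merge at B0: OUT[B0] = IN[B1] = {c, e, f}
Applying B0's transfer function to that OUT value gives IN[B0] (row B0 above).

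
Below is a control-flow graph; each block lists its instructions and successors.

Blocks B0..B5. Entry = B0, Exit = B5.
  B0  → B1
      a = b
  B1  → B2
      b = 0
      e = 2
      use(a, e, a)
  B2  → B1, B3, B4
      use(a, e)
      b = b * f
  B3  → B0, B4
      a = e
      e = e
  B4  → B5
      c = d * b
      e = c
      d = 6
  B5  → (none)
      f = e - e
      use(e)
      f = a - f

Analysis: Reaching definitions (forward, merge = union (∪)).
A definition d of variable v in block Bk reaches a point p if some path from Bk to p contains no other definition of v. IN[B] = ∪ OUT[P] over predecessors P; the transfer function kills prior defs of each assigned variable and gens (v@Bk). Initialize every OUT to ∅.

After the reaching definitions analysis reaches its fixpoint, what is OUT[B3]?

Converged values:
  B0:  IN={a@B3, b@B2, e@B3}  OUT={a@B0, b@B2, e@B3}
  B1:  IN={a@B0, b@B2, e@B1, e@B3}  OUT={a@B0, b@B1, e@B1}
  B2:  IN={a@B0, b@B1, e@B1}  OUT={a@B0, b@B2, e@B1}
  B3:  IN={a@B0, b@B2, e@B1}  OUT={a@B3, b@B2, e@B3}
  B4:  IN={a@B0, a@B3, b@B2, e@B1, e@B3}  OUT={a@B0, a@B3, b@B2, c@B4, d@B4, e@B4}
  B5:  IN={a@B0, a@B3, b@B2, c@B4, d@B4, e@B4}  OUT={a@B0, a@B3, b@B2, c@B4, d@B4, e@B4, f@B5}

Merge at B3: IN[B3] = OUT[B2] = {a@B0, b@B2, e@B1}
Applying B3's transfer function to that IN value gives OUT[B3] (row B3 above).

Answer: {a@B3, b@B2, e@B3}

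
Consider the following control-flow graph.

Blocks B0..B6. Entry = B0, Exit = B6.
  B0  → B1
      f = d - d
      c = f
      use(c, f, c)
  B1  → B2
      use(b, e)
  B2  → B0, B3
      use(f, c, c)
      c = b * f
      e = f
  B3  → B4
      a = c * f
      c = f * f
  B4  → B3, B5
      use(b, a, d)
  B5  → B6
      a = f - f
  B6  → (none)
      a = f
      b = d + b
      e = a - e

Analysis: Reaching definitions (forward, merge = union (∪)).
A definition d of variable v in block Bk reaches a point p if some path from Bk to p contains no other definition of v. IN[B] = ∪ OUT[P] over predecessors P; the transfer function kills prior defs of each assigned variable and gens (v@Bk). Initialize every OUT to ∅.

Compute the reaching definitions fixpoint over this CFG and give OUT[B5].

Per-block solution:
  B0:  IN={c@B2, e@B2, f@B0}  OUT={c@B0, e@B2, f@B0}
  B1:  IN={c@B0, e@B2, f@B0}  OUT={c@B0, e@B2, f@B0}
  B2:  IN={c@B0, e@B2, f@B0}  OUT={c@B2, e@B2, f@B0}
  B3:  IN={a@B3, c@B2, c@B3, e@B2, f@B0}  OUT={a@B3, c@B3, e@B2, f@B0}
  B4:  IN={a@B3, c@B3, e@B2, f@B0}  OUT={a@B3, c@B3, e@B2, f@B0}
  B5:  IN={a@B3, c@B3, e@B2, f@B0}  OUT={a@B5, c@B3, e@B2, f@B0}
  B6:  IN={a@B5, c@B3, e@B2, f@B0}  OUT={a@B6, b@B6, c@B3, e@B6, f@B0}

Merge at B5: IN[B5] = OUT[B4] = {a@B3, c@B3, e@B2, f@B0}
Applying B5's transfer function to that IN value gives OUT[B5] (row B5 above).

Answer: {a@B5, c@B3, e@B2, f@B0}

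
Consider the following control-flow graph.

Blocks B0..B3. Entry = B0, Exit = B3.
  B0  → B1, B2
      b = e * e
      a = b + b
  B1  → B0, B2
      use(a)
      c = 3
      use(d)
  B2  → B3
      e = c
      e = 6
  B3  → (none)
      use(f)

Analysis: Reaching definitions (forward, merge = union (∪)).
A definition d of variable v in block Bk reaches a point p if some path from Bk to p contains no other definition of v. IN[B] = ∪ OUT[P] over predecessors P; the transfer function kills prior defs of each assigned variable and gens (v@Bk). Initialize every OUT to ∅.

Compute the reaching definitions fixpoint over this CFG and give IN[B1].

Per-block solution:
  B0: | IN={a@B0, b@B0, c@B1} | OUT={a@B0, b@B0, c@B1}
  B1: | IN={a@B0, b@B0, c@B1} | OUT={a@B0, b@B0, c@B1}
  B2: | IN={a@B0, b@B0, c@B1} | OUT={a@B0, b@B0, c@B1, e@B2}
  B3: | IN={a@B0, b@B0, c@B1, e@B2} | OUT={a@B0, b@B0, c@B1, e@B2}

Merge at B1: IN[B1] = OUT[B0] = {a@B0, b@B0, c@B1}

Answer: {a@B0, b@B0, c@B1}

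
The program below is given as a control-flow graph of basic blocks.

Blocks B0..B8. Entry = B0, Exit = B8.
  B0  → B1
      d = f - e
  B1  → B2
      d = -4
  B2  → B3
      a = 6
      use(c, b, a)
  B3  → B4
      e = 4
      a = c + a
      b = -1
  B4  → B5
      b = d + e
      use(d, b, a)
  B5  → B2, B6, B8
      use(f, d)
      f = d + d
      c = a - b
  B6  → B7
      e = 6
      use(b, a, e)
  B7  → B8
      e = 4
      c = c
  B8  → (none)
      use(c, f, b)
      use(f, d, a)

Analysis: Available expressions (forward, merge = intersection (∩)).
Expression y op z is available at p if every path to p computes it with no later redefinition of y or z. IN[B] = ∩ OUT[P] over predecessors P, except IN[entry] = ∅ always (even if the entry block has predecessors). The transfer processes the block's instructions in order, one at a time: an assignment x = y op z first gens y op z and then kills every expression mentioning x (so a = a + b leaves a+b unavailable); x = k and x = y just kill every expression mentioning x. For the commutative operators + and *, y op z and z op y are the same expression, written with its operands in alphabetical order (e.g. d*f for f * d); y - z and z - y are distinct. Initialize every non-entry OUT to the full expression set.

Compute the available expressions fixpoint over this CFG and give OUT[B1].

Per-block solution:
  B0:   IN={}   OUT={f-e}
  B1:   IN={f-e}   OUT={f-e}
  B2:   IN={}   OUT={}
  B3:   IN={}   OUT={}
  B4:   IN={}   OUT={d+e}
  B5:   IN={d+e}   OUT={a-b, d+d, d+e}
  B6:   IN={a-b, d+d, d+e}   OUT={a-b, d+d}
  B7:   IN={a-b, d+d}   OUT={a-b, d+d}
  B8:   IN={a-b, d+d}   OUT={a-b, d+d}

Merge at B1: IN[B1] = OUT[B0] = {f-e}
Applying B1's transfer function to that IN value gives OUT[B1] (row B1 above).

Answer: {f-e}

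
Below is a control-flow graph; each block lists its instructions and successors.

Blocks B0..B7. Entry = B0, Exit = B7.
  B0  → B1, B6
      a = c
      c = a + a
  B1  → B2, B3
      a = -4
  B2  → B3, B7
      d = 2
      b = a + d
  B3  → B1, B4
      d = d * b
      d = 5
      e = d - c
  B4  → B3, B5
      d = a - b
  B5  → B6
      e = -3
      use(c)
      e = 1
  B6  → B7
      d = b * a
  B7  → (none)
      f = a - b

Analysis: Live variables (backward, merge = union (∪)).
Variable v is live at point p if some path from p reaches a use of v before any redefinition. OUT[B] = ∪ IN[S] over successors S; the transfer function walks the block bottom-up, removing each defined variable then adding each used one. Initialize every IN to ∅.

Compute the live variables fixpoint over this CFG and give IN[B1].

Per-block solution:
  B0:   IN={b, c, d}   OUT={a, b, c, d}
  B1:   IN={b, c, d}   OUT={a, b, c, d}
  B2:   IN={a, c}   OUT={a, b, c, d}
  B3:   IN={a, b, c, d}   OUT={a, b, c, d}
  B4:   IN={a, b, c}   OUT={a, b, c, d}
  B5:   IN={a, b, c}   OUT={a, b}
  B6:   IN={a, b}   OUT={a, b}
  B7:   IN={a, b}   OUT={}

Merge at B1: OUT[B1] = IN[B2] ⊔ IN[B3] = {a, b, c, d}
Applying B1's transfer function to that OUT value gives IN[B1] (row B1 above).

Answer: {b, c, d}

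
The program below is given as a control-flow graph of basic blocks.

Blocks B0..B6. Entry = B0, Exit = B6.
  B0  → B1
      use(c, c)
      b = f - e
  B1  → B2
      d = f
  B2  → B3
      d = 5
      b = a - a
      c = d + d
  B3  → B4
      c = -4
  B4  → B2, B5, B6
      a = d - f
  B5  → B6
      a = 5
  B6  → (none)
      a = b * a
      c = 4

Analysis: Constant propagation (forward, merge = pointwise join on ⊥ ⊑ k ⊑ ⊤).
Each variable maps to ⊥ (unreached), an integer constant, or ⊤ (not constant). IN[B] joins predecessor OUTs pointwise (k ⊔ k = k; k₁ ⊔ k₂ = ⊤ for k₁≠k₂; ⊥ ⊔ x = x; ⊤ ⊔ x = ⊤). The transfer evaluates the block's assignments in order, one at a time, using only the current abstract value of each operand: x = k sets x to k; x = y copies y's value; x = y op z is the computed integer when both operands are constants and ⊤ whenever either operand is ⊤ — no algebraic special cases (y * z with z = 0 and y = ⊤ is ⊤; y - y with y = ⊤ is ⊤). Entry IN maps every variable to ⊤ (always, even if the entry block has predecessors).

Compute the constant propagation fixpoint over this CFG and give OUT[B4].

Converged values:
  B0: | IN=(all ⊤) | OUT=(all ⊤)
  B1: | IN=(all ⊤) | OUT=(all ⊤)
  B2: | IN=(all ⊤) | OUT={c:10, d:5; rest ⊤}
  B3: | IN={c:10, d:5; rest ⊤} | OUT={c:-4, d:5; rest ⊤}
  B4: | IN={c:-4, d:5; rest ⊤} | OUT={c:-4, d:5; rest ⊤}
  B5: | IN={c:-4, d:5; rest ⊤} | OUT={a:5, c:-4, d:5; rest ⊤}
  B6: | IN={c:-4, d:5; rest ⊤} | OUT={c:4, d:5; rest ⊤}

Merge at B4: IN[B4] = OUT[B3] = {a: ⊤, b: ⊤, c: -4, d: 5, e: ⊤, f: ⊤}
Applying B4's transfer function to that IN value gives OUT[B4] (row B4 above).

Answer: {a: ⊤, b: ⊤, c: -4, d: 5, e: ⊤, f: ⊤}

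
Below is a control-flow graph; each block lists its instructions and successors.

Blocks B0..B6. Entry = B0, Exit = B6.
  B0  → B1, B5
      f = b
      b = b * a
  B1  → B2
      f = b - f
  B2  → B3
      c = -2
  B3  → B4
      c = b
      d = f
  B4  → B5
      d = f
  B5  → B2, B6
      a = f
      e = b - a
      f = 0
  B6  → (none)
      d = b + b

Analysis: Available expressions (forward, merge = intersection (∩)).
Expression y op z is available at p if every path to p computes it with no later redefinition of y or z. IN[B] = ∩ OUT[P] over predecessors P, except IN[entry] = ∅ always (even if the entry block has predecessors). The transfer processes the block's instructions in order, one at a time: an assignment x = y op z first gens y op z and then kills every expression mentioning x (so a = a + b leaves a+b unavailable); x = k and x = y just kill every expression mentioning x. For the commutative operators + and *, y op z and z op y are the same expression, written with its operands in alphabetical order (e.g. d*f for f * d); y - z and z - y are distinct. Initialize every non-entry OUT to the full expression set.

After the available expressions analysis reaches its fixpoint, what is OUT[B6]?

Answer: {b+b, b-a}

Trace:
Fixpoint table:
  B0:  IN={}  OUT={}
  B1:  IN={}  OUT={}
  B2:  IN={}  OUT={}
  B3:  IN={}  OUT={}
  B4:  IN={}  OUT={}
  B5:  IN={}  OUT={b-a}
  B6:  IN={b-a}  OUT={b+b, b-a}

Merge at B6: IN[B6] = OUT[B5] = {b-a}
Applying B6's transfer function to that IN value gives OUT[B6] (row B6 above).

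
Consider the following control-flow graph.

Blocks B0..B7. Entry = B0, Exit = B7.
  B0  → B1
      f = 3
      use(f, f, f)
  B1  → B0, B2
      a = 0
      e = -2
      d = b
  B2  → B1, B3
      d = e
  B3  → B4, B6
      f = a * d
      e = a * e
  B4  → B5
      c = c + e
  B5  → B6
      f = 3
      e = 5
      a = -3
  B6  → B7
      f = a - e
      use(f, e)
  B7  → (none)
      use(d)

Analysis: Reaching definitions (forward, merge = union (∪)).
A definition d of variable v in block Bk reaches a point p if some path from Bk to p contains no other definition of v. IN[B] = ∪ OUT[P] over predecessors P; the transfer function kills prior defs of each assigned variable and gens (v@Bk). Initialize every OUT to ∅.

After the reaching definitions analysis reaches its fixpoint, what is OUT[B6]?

Per-block solution:
  B0:   IN={a@B1, d@B1, e@B1, f@B0}   OUT={a@B1, d@B1, e@B1, f@B0}
  B1:   IN={a@B1, d@B1, d@B2, e@B1, f@B0}   OUT={a@B1, d@B1, e@B1, f@B0}
  B2:   IN={a@B1, d@B1, e@B1, f@B0}   OUT={a@B1, d@B2, e@B1, f@B0}
  B3:   IN={a@B1, d@B2, e@B1, f@B0}   OUT={a@B1, d@B2, e@B3, f@B3}
  B4:   IN={a@B1, d@B2, e@B3, f@B3}   OUT={a@B1, c@B4, d@B2, e@B3, f@B3}
  B5:   IN={a@B1, c@B4, d@B2, e@B3, f@B3}   OUT={a@B5, c@B4, d@B2, e@B5, f@B5}
  B6:   IN={a@B1, a@B5, c@B4, d@B2, e@B3, e@B5, f@B3, f@B5}   OUT={a@B1, a@B5, c@B4, d@B2, e@B3, e@B5, f@B6}
  B7:   IN={a@B1, a@B5, c@B4, d@B2, e@B3, e@B5, f@B6}   OUT={a@B1, a@B5, c@B4, d@B2, e@B3, e@B5, f@B6}

Merge at B6: IN[B6] = OUT[B3] ⊔ OUT[B5] = {a@B1, a@B5, c@B4, d@B2, e@B3, e@B5, f@B3, f@B5}
Applying B6's transfer function to that IN value gives OUT[B6] (row B6 above).

Answer: {a@B1, a@B5, c@B4, d@B2, e@B3, e@B5, f@B6}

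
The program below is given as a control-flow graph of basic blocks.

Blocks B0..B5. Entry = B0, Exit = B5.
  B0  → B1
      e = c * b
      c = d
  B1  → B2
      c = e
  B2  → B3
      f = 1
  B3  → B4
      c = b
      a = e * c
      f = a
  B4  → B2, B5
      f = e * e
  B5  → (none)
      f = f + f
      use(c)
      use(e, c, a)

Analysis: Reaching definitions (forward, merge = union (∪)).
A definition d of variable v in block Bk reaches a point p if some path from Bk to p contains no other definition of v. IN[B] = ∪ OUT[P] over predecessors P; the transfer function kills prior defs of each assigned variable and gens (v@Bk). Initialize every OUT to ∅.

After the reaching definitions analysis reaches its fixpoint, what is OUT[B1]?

Fixpoint table:
  B0:   IN={}   OUT={c@B0, e@B0}
  B1:   IN={c@B0, e@B0}   OUT={c@B1, e@B0}
  B2:   IN={a@B3, c@B1, c@B3, e@B0, f@B4}   OUT={a@B3, c@B1, c@B3, e@B0, f@B2}
  B3:   IN={a@B3, c@B1, c@B3, e@B0, f@B2}   OUT={a@B3, c@B3, e@B0, f@B3}
  B4:   IN={a@B3, c@B3, e@B0, f@B3}   OUT={a@B3, c@B3, e@B0, f@B4}
  B5:   IN={a@B3, c@B3, e@B0, f@B4}   OUT={a@B3, c@B3, e@B0, f@B5}

Merge at B1: IN[B1] = OUT[B0] = {c@B0, e@B0}
Applying B1's transfer function to that IN value gives OUT[B1] (row B1 above).

Answer: {c@B1, e@B0}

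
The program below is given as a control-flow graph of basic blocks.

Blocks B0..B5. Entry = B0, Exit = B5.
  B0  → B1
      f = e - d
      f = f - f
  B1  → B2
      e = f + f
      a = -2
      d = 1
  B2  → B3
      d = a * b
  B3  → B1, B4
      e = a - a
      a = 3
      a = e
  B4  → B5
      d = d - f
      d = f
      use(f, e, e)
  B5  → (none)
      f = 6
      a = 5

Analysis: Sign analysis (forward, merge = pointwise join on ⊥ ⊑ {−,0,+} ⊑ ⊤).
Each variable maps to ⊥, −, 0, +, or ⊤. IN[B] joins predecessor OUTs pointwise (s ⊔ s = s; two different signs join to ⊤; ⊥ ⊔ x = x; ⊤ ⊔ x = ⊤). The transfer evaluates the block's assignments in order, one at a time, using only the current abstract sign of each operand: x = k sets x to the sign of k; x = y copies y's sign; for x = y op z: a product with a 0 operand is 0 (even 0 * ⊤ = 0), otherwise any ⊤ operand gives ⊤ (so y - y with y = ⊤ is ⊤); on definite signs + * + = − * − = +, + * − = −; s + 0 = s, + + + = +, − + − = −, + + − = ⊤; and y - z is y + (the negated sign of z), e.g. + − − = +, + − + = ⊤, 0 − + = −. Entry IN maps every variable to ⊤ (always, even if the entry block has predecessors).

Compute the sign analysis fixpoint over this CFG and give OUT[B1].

Answer: {a: -, b: ⊤, c: ⊤, d: +, e: ⊤, f: ⊤}

Derivation:
Converged values:
  B0:   IN=(all ⊤)   OUT=(all ⊤)
  B1:   IN=(all ⊤)   OUT={a:-, d:+; rest ⊤}
  B2:   IN={a:-, d:+; rest ⊤}   OUT={a:-; rest ⊤}
  B3:   IN={a:-; rest ⊤}   OUT=(all ⊤)
  B4:   IN=(all ⊤)   OUT=(all ⊤)
  B5:   IN=(all ⊤)   OUT={a:+, f:+; rest ⊤}

Merge at B1: IN[B1] = OUT[B0] ⊔ OUT[B3] = {a: ⊤, b: ⊤, c: ⊤, d: ⊤, e: ⊤, f: ⊤}
Applying B1's transfer function to that IN value gives OUT[B1] (row B1 above).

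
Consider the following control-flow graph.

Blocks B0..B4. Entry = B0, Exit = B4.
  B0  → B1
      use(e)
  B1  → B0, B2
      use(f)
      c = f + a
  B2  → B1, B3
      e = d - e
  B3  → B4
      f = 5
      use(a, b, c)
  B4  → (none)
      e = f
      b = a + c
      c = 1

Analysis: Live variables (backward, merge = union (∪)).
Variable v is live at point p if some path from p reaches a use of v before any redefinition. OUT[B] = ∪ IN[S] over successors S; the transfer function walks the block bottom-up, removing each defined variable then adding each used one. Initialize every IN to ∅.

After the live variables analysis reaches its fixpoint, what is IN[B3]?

Converged values:
  B0: | IN={a, b, d, e, f} | OUT={a, b, d, e, f}
  B1: | IN={a, b, d, e, f} | OUT={a, b, c, d, e, f}
  B2: | IN={a, b, c, d, e, f} | OUT={a, b, c, d, e, f}
  B3: | IN={a, b, c} | OUT={a, c, f}
  B4: | IN={a, c, f} | OUT={}

Merge at B3: OUT[B3] = IN[B4] = {a, c, f}
Applying B3's transfer function to that OUT value gives IN[B3] (row B3 above).

Answer: {a, b, c}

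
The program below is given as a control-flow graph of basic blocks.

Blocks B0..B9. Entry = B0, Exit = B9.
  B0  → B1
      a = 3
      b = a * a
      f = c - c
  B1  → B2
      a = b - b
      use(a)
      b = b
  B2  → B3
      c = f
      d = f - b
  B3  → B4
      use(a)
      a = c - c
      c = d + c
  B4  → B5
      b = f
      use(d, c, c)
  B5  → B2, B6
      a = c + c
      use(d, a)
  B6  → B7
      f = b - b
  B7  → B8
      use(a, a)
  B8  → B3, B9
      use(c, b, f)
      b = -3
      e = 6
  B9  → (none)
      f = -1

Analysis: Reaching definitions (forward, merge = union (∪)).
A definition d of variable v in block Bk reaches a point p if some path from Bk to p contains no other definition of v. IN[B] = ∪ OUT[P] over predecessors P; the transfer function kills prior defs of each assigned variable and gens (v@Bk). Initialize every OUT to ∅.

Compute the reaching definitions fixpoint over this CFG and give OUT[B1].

Per-block solution:
  B0:  IN={}  OUT={a@B0, b@B0, f@B0}
  B1:  IN={a@B0, b@B0, f@B0}  OUT={a@B1, b@B1, f@B0}
  B2:  IN={a@B1, a@B5, b@B1, b@B4, c@B3, d@B2, e@B8, f@B0, f@B6}  OUT={a@B1, a@B5, b@B1, b@B4, c@B2, d@B2, e@B8, f@B0, f@B6}
  B3:  IN={a@B1, a@B5, b@B1, b@B4, b@B8, c@B2, c@B3, d@B2, e@B8, f@B0, f@B6}  OUT={a@B3, b@B1, b@B4, b@B8, c@B3, d@B2, e@B8, f@B0, f@B6}
  B4:  IN={a@B3, b@B1, b@B4, b@B8, c@B3, d@B2, e@B8, f@B0, f@B6}  OUT={a@B3, b@B4, c@B3, d@B2, e@B8, f@B0, f@B6}
  B5:  IN={a@B3, b@B4, c@B3, d@B2, e@B8, f@B0, f@B6}  OUT={a@B5, b@B4, c@B3, d@B2, e@B8, f@B0, f@B6}
  B6:  IN={a@B5, b@B4, c@B3, d@B2, e@B8, f@B0, f@B6}  OUT={a@B5, b@B4, c@B3, d@B2, e@B8, f@B6}
  B7:  IN={a@B5, b@B4, c@B3, d@B2, e@B8, f@B6}  OUT={a@B5, b@B4, c@B3, d@B2, e@B8, f@B6}
  B8:  IN={a@B5, b@B4, c@B3, d@B2, e@B8, f@B6}  OUT={a@B5, b@B8, c@B3, d@B2, e@B8, f@B6}
  B9:  IN={a@B5, b@B8, c@B3, d@B2, e@B8, f@B6}  OUT={a@B5, b@B8, c@B3, d@B2, e@B8, f@B9}

Merge at B1: IN[B1] = OUT[B0] = {a@B0, b@B0, f@B0}
Applying B1's transfer function to that IN value gives OUT[B1] (row B1 above).

Answer: {a@B1, b@B1, f@B0}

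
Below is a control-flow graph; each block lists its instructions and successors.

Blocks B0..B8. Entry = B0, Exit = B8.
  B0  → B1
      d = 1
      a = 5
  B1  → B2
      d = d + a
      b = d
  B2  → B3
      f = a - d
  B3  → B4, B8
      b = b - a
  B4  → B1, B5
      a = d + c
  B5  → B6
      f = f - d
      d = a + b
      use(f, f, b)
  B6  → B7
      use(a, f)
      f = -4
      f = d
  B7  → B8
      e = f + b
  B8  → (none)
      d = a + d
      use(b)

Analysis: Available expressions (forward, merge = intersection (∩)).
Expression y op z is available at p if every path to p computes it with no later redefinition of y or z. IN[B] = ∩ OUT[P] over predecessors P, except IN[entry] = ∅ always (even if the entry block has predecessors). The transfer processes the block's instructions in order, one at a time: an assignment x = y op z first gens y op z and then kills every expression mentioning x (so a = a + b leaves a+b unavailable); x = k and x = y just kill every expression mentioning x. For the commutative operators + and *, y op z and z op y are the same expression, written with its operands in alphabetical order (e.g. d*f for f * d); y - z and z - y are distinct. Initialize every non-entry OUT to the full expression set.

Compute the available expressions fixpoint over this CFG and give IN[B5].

Per-block solution:
  B0:  IN={}  OUT={}
  B1:  IN={}  OUT={}
  B2:  IN={}  OUT={a-d}
  B3:  IN={a-d}  OUT={a-d}
  B4:  IN={a-d}  OUT={c+d}
  B5:  IN={c+d}  OUT={a+b}
  B6:  IN={a+b}  OUT={a+b}
  B7:  IN={a+b}  OUT={a+b, b+f}
  B8:  IN={}  OUT={}

Merge at B5: IN[B5] = OUT[B4] = {c+d}

Answer: {c+d}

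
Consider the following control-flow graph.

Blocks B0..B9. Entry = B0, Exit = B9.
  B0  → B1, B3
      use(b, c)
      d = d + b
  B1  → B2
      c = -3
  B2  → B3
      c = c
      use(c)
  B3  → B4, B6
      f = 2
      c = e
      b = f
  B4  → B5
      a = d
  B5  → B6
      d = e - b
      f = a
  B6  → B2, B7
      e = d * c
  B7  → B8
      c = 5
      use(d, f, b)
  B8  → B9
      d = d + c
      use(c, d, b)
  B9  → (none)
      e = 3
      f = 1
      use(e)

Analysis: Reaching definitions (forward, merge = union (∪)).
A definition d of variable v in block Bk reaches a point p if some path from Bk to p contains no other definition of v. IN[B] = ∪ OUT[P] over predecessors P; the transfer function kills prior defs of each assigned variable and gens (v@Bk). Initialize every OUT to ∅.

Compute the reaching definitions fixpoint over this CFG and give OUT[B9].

Answer: {a@B4, b@B3, c@B7, d@B8, e@B9, f@B9}

Trace:
Converged values:
  B0: | IN={} | OUT={d@B0}
  B1: | IN={d@B0} | OUT={c@B1, d@B0}
  B2: | IN={a@B4, b@B3, c@B1, c@B3, d@B0, d@B5, e@B6, f@B3, f@B5} | OUT={a@B4, b@B3, c@B2, d@B0, d@B5, e@B6, f@B3, f@B5}
  B3: | IN={a@B4, b@B3, c@B2, d@B0, d@B5, e@B6, f@B3, f@B5} | OUT={a@B4, b@B3, c@B3, d@B0, d@B5, e@B6, f@B3}
  B4: | IN={a@B4, b@B3, c@B3, d@B0, d@B5, e@B6, f@B3} | OUT={a@B4, b@B3, c@B3, d@B0, d@B5, e@B6, f@B3}
  B5: | IN={a@B4, b@B3, c@B3, d@B0, d@B5, e@B6, f@B3} | OUT={a@B4, b@B3, c@B3, d@B5, e@B6, f@B5}
  B6: | IN={a@B4, b@B3, c@B3, d@B0, d@B5, e@B6, f@B3, f@B5} | OUT={a@B4, b@B3, c@B3, d@B0, d@B5, e@B6, f@B3, f@B5}
  B7: | IN={a@B4, b@B3, c@B3, d@B0, d@B5, e@B6, f@B3, f@B5} | OUT={a@B4, b@B3, c@B7, d@B0, d@B5, e@B6, f@B3, f@B5}
  B8: | IN={a@B4, b@B3, c@B7, d@B0, d@B5, e@B6, f@B3, f@B5} | OUT={a@B4, b@B3, c@B7, d@B8, e@B6, f@B3, f@B5}
  B9: | IN={a@B4, b@B3, c@B7, d@B8, e@B6, f@B3, f@B5} | OUT={a@B4, b@B3, c@B7, d@B8, e@B9, f@B9}

Merge at B9: IN[B9] = OUT[B8] = {a@B4, b@B3, c@B7, d@B8, e@B6, f@B3, f@B5}
Applying B9's transfer function to that IN value gives OUT[B9] (row B9 above).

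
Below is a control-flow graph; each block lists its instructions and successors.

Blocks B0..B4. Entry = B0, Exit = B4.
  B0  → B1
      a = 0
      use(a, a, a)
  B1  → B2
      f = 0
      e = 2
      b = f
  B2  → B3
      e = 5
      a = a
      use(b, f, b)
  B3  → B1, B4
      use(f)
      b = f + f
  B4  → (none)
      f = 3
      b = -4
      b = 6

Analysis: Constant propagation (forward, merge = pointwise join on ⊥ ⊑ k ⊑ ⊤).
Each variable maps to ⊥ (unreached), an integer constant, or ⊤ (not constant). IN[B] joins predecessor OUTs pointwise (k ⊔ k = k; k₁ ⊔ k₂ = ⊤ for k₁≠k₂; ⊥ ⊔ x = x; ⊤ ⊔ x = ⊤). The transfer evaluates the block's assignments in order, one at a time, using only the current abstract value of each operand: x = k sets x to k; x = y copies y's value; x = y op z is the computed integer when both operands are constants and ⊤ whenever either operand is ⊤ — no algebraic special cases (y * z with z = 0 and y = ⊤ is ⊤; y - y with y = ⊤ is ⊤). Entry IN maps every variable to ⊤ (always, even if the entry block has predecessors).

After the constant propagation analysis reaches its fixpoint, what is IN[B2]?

Fixpoint table:
  B0:  IN=(all ⊤)  OUT={a:0; rest ⊤}
  B1:  IN={a:0; rest ⊤}  OUT={a:0, b:0, e:2, f:0; rest ⊤}
  B2:  IN={a:0, b:0, e:2, f:0; rest ⊤}  OUT={a:0, b:0, e:5, f:0; rest ⊤}
  B3:  IN={a:0, b:0, e:5, f:0; rest ⊤}  OUT={a:0, b:0, e:5, f:0; rest ⊤}
  B4:  IN={a:0, b:0, e:5, f:0; rest ⊤}  OUT={a:0, b:6, e:5, f:3; rest ⊤}

Merge at B2: IN[B2] = OUT[B1] = {a: 0, b: 0, c: ⊤, d: ⊤, e: 2, f: 0}

Answer: {a: 0, b: 0, c: ⊤, d: ⊤, e: 2, f: 0}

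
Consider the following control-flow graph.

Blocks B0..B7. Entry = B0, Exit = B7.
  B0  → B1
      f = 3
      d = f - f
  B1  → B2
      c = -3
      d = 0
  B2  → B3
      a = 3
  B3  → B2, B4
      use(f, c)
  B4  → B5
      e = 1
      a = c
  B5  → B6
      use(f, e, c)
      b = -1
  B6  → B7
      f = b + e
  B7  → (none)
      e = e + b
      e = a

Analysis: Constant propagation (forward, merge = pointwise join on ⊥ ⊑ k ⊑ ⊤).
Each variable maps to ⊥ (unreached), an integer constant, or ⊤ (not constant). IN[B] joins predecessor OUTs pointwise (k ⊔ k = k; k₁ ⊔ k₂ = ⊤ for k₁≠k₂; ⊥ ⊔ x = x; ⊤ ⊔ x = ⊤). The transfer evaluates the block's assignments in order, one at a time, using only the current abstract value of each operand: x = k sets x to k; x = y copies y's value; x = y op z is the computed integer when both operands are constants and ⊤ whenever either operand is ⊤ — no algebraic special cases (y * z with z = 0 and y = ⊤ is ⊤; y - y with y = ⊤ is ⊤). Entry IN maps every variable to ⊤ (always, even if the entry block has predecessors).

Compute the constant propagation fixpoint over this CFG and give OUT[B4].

Fixpoint table:
  B0:  IN=(all ⊤)  OUT={d:0, f:3; rest ⊤}
  B1:  IN={d:0, f:3; rest ⊤}  OUT={c:-3, d:0, f:3; rest ⊤}
  B2:  IN={c:-3, d:0, f:3; rest ⊤}  OUT={a:3, c:-3, d:0, f:3; rest ⊤}
  B3:  IN={a:3, c:-3, d:0, f:3; rest ⊤}  OUT={a:3, c:-3, d:0, f:3; rest ⊤}
  B4:  IN={a:3, c:-3, d:0, f:3; rest ⊤}  OUT={a:-3, c:-3, d:0, e:1, f:3; rest ⊤}
  B5:  IN={a:-3, c:-3, d:0, e:1, f:3; rest ⊤}  OUT={a:-3, b:-1, c:-3, d:0, e:1, f:3; rest ⊤}
  B6:  IN={a:-3, b:-1, c:-3, d:0, e:1, f:3; rest ⊤}  OUT={a:-3, b:-1, c:-3, d:0, e:1, f:0; rest ⊤}
  B7:  IN={a:-3, b:-1, c:-3, d:0, e:1, f:0; rest ⊤}  OUT={a:-3, b:-1, c:-3, d:0, e:-3, f:0; rest ⊤}

Merge at B4: IN[B4] = OUT[B3] = {a: 3, b: ⊤, c: -3, d: 0, e: ⊤, f: 3}
Applying B4's transfer function to that IN value gives OUT[B4] (row B4 above).

Answer: {a: -3, b: ⊤, c: -3, d: 0, e: 1, f: 3}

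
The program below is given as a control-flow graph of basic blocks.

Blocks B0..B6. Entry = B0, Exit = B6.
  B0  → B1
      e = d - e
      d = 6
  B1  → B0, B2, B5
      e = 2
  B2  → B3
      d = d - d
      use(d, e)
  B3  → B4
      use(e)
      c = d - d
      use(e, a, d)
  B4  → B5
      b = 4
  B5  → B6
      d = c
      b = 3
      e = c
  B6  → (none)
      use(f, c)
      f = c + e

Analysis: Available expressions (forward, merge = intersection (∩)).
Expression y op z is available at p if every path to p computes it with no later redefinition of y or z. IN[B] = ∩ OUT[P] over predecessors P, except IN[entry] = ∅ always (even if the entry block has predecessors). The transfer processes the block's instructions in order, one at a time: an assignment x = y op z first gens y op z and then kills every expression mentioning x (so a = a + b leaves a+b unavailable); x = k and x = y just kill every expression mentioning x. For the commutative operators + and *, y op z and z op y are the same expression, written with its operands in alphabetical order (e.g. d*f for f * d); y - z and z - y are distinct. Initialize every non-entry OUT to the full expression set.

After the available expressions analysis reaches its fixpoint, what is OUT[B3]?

Answer: {d-d}

Working:
Fixpoint table:
  B0:   IN={}   OUT={}
  B1:   IN={}   OUT={}
  B2:   IN={}   OUT={}
  B3:   IN={}   OUT={d-d}
  B4:   IN={d-d}   OUT={d-d}
  B5:   IN={}   OUT={}
  B6:   IN={}   OUT={c+e}

Merge at B3: IN[B3] = OUT[B2] = {}
Applying B3's transfer function to that IN value gives OUT[B3] (row B3 above).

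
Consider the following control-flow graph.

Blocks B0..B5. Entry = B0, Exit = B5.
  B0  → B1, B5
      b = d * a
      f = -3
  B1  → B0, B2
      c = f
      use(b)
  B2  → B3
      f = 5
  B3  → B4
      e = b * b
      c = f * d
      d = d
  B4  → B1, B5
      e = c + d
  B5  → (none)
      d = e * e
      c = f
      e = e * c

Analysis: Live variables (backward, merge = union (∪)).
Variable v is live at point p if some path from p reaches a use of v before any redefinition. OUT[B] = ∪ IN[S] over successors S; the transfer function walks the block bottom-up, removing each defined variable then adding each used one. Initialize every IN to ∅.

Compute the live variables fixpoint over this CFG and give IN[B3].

Converged values:
  B0: | IN={a, d, e} | OUT={a, b, d, e, f}
  B1: | IN={a, b, d, e, f} | OUT={a, b, d, e}
  B2: | IN={a, b, d} | OUT={a, b, d, f}
  B3: | IN={a, b, d, f} | OUT={a, b, c, d, f}
  B4: | IN={a, b, c, d, f} | OUT={a, b, d, e, f}
  B5: | IN={e, f} | OUT={}

Merge at B3: OUT[B3] = IN[B4] = {a, b, c, d, f}
Applying B3's transfer function to that OUT value gives IN[B3] (row B3 above).

Answer: {a, b, d, f}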